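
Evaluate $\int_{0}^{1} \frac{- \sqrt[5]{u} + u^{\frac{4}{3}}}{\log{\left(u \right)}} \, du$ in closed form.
$\log{\left(\frac{35}{18} \right)}$

Introduce a parameter $a$ in the exponent: let $I(a) = \int_{0}^{1} \frac{- \sqrt[5]{u} + u^{a}}{\log{\left(u \right)}} \, du$.

Since $\dfrac{\partial}{\partial a}\,u^{a} = u^{a} \ln u$, the $\ln u$ in the denominator cancels and
$$\frac{dI}{da} = \int_{0}^{1} u^{a} \, du = \left[\frac{u^{a+1}}{a+1}\right]_0^1 = \frac{1}{a + 1}.$$

Integrating with respect to $a$ gives $I(a) = \log{\left(\frac{5 a}{6} + \frac{5}{6} \right)} + C$.

At $a = \frac{1}{5}$ the integrand is identically $0$, so $I(\frac{1}{5}) = 0$. The closed form gives $0$, hence $C = 0$.

Setting $a = \frac{4}{3}$:
$$I = \log{\left(\frac{35}{18} \right)}.$$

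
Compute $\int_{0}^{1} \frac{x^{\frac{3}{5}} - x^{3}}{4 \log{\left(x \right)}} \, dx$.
$- \frac{\log{\left(5 \right)}}{4} + \frac{\log{\left(2 \right)}}{4}$

Replace the exponent $\frac{3}{5}$ by a parameter $a$: let $I(a) = \int_{0}^{1} \frac{- x^{3} + x^{a}}{4 \log{\left(x \right)}} \, dx$.

Since $\dfrac{\partial}{\partial a}\,x^{a} = x^{a} \ln x$, the $\ln x$ in the denominator cancels and
$$\frac{dI}{da} = \int_{0}^{1} \frac{1}{4} x^{a} \, dx = \frac{1}{4} \left[\frac{x^{a+1}}{a+1}\right]_0^1 = \frac{1}{4 \left(a + 1\right)}.$$

Integrating with respect to $a$ gives $I(a) = \frac{\log{\left(a + 1 \right)}}{4} - \frac{\log{\left(2 \right)}}{2} + C$.

At $a = 3$ the integrand is identically $0$, so $I(3) = 0$. The closed form gives $0$, hence $C = 0$.

Setting $a = \frac{3}{5}$:
$$I = - \frac{\log{\left(5 \right)}}{4} + \frac{\log{\left(2 \right)}}{4}.$$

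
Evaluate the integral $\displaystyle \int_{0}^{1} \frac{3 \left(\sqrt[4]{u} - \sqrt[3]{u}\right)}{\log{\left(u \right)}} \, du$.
$\log{\left(\frac{3375}{4096} \right)}$

Introduce a parameter $a$ in the exponent: let $I(a) = \int_{0}^{1} \frac{3 \left(- \sqrt[3]{u} + u^{a}\right)}{\log{\left(u \right)}} \, du$.

Since $\dfrac{\partial}{\partial a}\,u^{a} = u^{a} \ln u$, the $\ln u$ in the denominator cancels and
$$\frac{dI}{da} = \int_{0}^{1} 3 u^{a} \, du = 3 \left[\frac{u^{a+1}}{a+1}\right]_0^1 = \frac{3}{a + 1}.$$

Integrating with respect to $a$ gives $I(a) = \log{\left(\frac{27 \left(a + 1\right)^{3}}{64} \right)} + C$.

At $a = \frac{1}{3}$ the integrand is identically $0$, so $I(\frac{1}{3}) = 0$. The closed form gives $0$, hence $C = 0$.

Setting $a = \frac{1}{4}$:
$$I = \log{\left(\frac{3375}{4096} \right)}.$$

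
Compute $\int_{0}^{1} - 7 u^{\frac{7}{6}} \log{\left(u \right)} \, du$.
$\frac{252}{169}$

Consider the simpler parametrised integral
$$J(a) = \int_{0}^{1} - 7 u^{a} \, du = - \frac{7}{a + 1}.$$

Differentiating under the integral sign brings down a factor of $\ln u$:
$$\frac{dJ}{da} = \int_{0}^{1} - 7 u^{a} \log{\left(u \right)} \, du = \frac{7}{\left(a + 1\right)^{2}}.$$

The integral on the left is $I$, so $I = \frac{7}{\left(a + 1\right)^{2}}$.

Setting $a = \frac{7}{6}$:
$$I = \frac{252}{169}.$$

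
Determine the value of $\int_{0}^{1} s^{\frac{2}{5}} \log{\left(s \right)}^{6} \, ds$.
$\frac{56250000}{823543}$

Start from the elementary integral
$$J(a) = \int_{0}^{1} s^{a} \, ds = \frac{1}{a + 1}.$$

Differentiating under the integral sign brings down a factor of $\ln s$:
$$\frac{dJ}{da} = \int_{0}^{1} s^{a} \log{\left(s \right)} \, ds = - \frac{1}{\left(a + 1\right)^{2}}.$$

Repeating $6$ times in total — each differentiation brings down another $\ln s$ — gives
$$\frac{d^{6}J}{da^{6}} = \int_{0}^{1} s^{a} \log{\left(s \right)}^{6} \, ds = \frac{720}{\left(a + 1\right)^{7}},$$
and the integrand here is exactly the target integrand, so $I = \frac{720}{\left(a + 1\right)^{7}}$.

Setting $a = \frac{2}{5}$:
$$I = \frac{56250000}{823543}.$$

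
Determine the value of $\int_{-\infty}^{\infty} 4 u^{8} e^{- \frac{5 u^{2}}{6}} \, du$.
$\frac{6804 \sqrt{30} \sqrt{\pi}}{625}$

Start from the elementary integral
$$J(a) = \int_{-\infty}^{\infty} 4 e^{- a u^{2}} \, du = \frac{4 \sqrt{\pi}}{\sqrt{a}}.$$

Differentiating under the integral sign brings down a factor of $(-u^2)$:
$$\frac{dJ}{da} = \int_{-\infty}^{\infty} - 4 u^{2} e^{- a u^{2}} \, du = - \frac{2 \sqrt{\pi}}{a^{\frac{3}{2}}}.$$

Repeating $4$ times in total — each differentiation brings down another $(-u^2)$ — gives
$$\frac{d^{4}J}{da^{4}} = \int_{-\infty}^{\infty} 4 u^{8} e^{- a u^{2}} \, du = \frac{105 \sqrt{\pi}}{4 a^{\frac{9}{2}}},$$
and the integrand here is exactly the target integrand, so $I = \frac{105 \sqrt{\pi}}{4 a^{\frac{9}{2}}}$.

Setting $a = \frac{5}{6}$:
$$I = \frac{6804 \sqrt{30} \sqrt{\pi}}{625}.$$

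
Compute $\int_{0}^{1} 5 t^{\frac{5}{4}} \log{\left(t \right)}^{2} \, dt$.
$\frac{640}{729}$

Consider the simpler parametrised integral
$$J(a) = \int_{0}^{1} 5 t^{a} \, dt = \frac{5}{a + 1}.$$

Differentiating under the integral sign brings down a factor of $\ln t$:
$$\frac{dJ}{da} = \int_{0}^{1} 5 t^{a} \log{\left(t \right)} \, dt = - \frac{5}{\left(a + 1\right)^{2}}.$$

Repeating twice in total — each differentiation brings down another $\ln t$ — gives
$$\frac{d^{2}J}{da^{2}} = \int_{0}^{1} 5 t^{a} \log{\left(t \right)}^{2} \, dt = \frac{10}{\left(a + 1\right)^{3}},$$
and the integrand here is exactly the target integrand, so $I = \frac{10}{\left(a + 1\right)^{3}}$.

Setting $a = \frac{5}{4}$:
$$I = \frac{640}{729}.$$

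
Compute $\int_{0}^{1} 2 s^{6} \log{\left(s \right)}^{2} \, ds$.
$\frac{4}{343}$

Start from the elementary integral
$$J(a) = \int_{0}^{1} 2 s^{a} \, ds = \frac{2}{a + 1}.$$

Differentiating under the integral sign brings down a factor of $\ln s$:
$$\frac{dJ}{da} = \int_{0}^{1} 2 s^{a} \log{\left(s \right)} \, ds = - \frac{2}{\left(a + 1\right)^{2}}.$$

Repeating twice in total — each differentiation brings down another $\ln s$ — gives
$$\frac{d^{2}J}{da^{2}} = \int_{0}^{1} 2 s^{a} \log{\left(s \right)}^{2} \, ds = \frac{4}{\left(a + 1\right)^{3}},$$
and the integrand here is exactly the target integrand, so $I = \frac{4}{\left(a + 1\right)^{3}}$.

Setting $a = 6$:
$$I = \frac{4}{343}.$$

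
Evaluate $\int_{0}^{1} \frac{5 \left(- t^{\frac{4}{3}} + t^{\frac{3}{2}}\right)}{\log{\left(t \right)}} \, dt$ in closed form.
$- \log{\left(\frac{537824}{759375} \right)}$

Introduce a parameter $a$ in the exponent: let $I(a) = \int_{0}^{1} \frac{5 \left(t^{\frac{3}{2}} - t^{a}\right)}{\log{\left(t \right)}} \, dt$.

Since $\dfrac{\partial}{\partial a}\,t^{a} = t^{a} \ln t$, the $\ln t$ in the denominator cancels and
$$\frac{dI}{da} = \int_{0}^{1} -5 t^{a} \, dt = -5 \left[\frac{t^{a+1}}{a+1}\right]_0^1 = - \frac{5}{a + 1}.$$

Integrating with respect to $a$ gives $I(a) = - \log{\left(\frac{32 \left(a + 1\right)^{5}}{3125} \right)} + C$.

At $a = \frac{3}{2}$ the integrand is identically $0$, so $I(\frac{3}{2}) = 0$. The closed form gives $0$, hence $C = 0$.

Setting $a = \frac{4}{3}$:
$$I = - \log{\left(\frac{537824}{759375} \right)}.$$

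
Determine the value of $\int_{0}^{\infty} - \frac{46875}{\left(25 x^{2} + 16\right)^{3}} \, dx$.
$- \frac{28125 \pi}{16384}$

Begin with the known result
$$J(a) = \int_{0}^{\infty} - \frac{3}{a^{2} + x^{2}} \, dx = - \frac{3 \pi}{2 a}.$$

Differentiating under the integral sign with respect to $a$,
$$\frac{dJ}{da} = \int_{0}^{\infty} \frac{6 a}{\left(a^{2} + x^{2}\right)^{2}} \, dx = \frac{3 \pi}{2 a^{2}},$$
so $\int_{0}^{\infty} - \frac{3}{\left(a^{2} + x^{2}\right)^{2}} \, dx = - \frac{3 \pi}{4 a^{3}}$.

Repeating — each differentiation of $1/(x^2+a^2)^j$ produces $-2ja/(x^2+a^2)^{j+1}$ — and dividing through by $-2ja$ at each step yields, after $2$ differentiations in total,
$$\int_{0}^{\infty} - \frac{3}{\left(a^{2} + x^{2}\right)^{3}} \, dx = - \frac{9 \pi}{16 a^{5}}.$$

Setting $a = \frac{4}{5}$:
$$I = - \frac{28125 \pi}{16384}.$$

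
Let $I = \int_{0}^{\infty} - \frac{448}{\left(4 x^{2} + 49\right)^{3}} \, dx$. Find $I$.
$- \frac{6 \pi}{2401}$

Begin with the known result
$$J(a) = \int_{0}^{\infty} - \frac{7}{a^{2} + x^{2}} \, dx = - \frac{7 \pi}{2 a}.$$

Differentiating under the integral sign with respect to $a$,
$$\frac{dJ}{da} = \int_{0}^{\infty} \frac{14 a}{\left(a^{2} + x^{2}\right)^{2}} \, dx = \frac{7 \pi}{2 a^{2}},$$
so $\int_{0}^{\infty} - \frac{7}{\left(a^{2} + x^{2}\right)^{2}} \, dx = - \frac{7 \pi}{4 a^{3}}$.

Repeating — each differentiation of $1/(x^2+a^2)^j$ produces $-2ja/(x^2+a^2)^{j+1}$ — and dividing through by $-2ja$ at each step yields, after $2$ differentiations in total,
$$\int_{0}^{\infty} - \frac{7}{\left(a^{2} + x^{2}\right)^{3}} \, dx = - \frac{21 \pi}{16 a^{5}}.$$

Setting $a = \frac{7}{2}$:
$$I = - \frac{6 \pi}{2401}.$$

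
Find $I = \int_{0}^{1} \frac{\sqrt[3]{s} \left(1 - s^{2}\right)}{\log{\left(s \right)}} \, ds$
$\log{\left(\frac{2}{5} \right)}$

Introduce a parameter $a$ in the exponent: let $I(a) = \int_{0}^{1} \frac{- s^{\frac{7}{3}} + s^{a}}{\log{\left(s \right)}} \, ds$.

Since $\dfrac{\partial}{\partial a}\,s^{a} = s^{a} \ln s$, the $\ln s$ in the denominator cancels and
$$\frac{dI}{da} = \int_{0}^{1} s^{a} \, ds = \left[\frac{s^{a+1}}{a+1}\right]_0^1 = \frac{1}{a + 1}.$$

Integrating with respect to $a$ gives $I(a) = \log{\left(\frac{3 a}{10} + \frac{3}{10} \right)} + C$.

At $a = \frac{7}{3}$ the integrand is identically $0$, so $I(\frac{7}{3}) = 0$. The closed form gives $0$, hence $C = 0$.

Setting $a = \frac{1}{3}$:
$$I = \log{\left(\frac{2}{5} \right)}.$$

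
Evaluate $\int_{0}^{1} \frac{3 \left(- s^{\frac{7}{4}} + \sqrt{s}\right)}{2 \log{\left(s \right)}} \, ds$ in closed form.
$\log{\left(\frac{6 \sqrt{66}}{121} \right)}$

Introduce a parameter $a$ in the exponent: let $I(a) = \int_{0}^{1} \frac{3 \left(- s^{\frac{7}{4}} + s^{a}\right)}{2 \log{\left(s \right)}} \, ds$.

Since $\dfrac{\partial}{\partial a}\,s^{a} = s^{a} \ln s$, the $\ln s$ in the denominator cancels and
$$\frac{dI}{da} = \int_{0}^{1} \frac{3}{2} s^{a} \, ds = \frac{3}{2} \left[\frac{s^{a+1}}{a+1}\right]_0^1 = \frac{3}{2 \left(a + 1\right)}.$$

Integrating with respect to $a$ gives $I(a) = \log{\left(\frac{8 \sqrt{11} \left(a + 1\right)^{\frac{3}{2}}}{121} \right)} + C$.

At $a = \frac{7}{4}$ the integrand is identically $0$, so $I(\frac{7}{4}) = 0$. The closed form gives $0$, hence $C = 0$.

Setting $a = \frac{1}{2}$:
$$I = \log{\left(\frac{6 \sqrt{66}}{121} \right)}.$$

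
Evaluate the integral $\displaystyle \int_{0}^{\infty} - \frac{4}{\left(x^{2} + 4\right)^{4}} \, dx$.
$- \frac{5 \pi}{1024}$

Recall the elementary integral
$$J(a) = \int_{0}^{\infty} - \frac{4}{a^{2} + x^{2}} \, dx = - \frac{2 \pi}{a}.$$

Differentiating under the integral sign with respect to $a$,
$$\frac{dJ}{da} = \int_{0}^{\infty} \frac{8 a}{\left(a^{2} + x^{2}\right)^{2}} \, dx = \frac{2 \pi}{a^{2}},$$
so $\int_{0}^{\infty} - \frac{4}{\left(a^{2} + x^{2}\right)^{2}} \, dx = - \frac{\pi}{a^{3}}$.

Repeating — each differentiation of $1/(x^2+a^2)^j$ produces $-2ja/(x^2+a^2)^{j+1}$ — and dividing through by $-2ja$ at each step yields, after $3$ differentiations in total,
$$\int_{0}^{\infty} - \frac{4}{\left(a^{2} + x^{2}\right)^{4}} \, dx = - \frac{5 \pi}{8 a^{7}}.$$

Setting $a = 2$:
$$I = - \frac{5 \pi}{1024}.$$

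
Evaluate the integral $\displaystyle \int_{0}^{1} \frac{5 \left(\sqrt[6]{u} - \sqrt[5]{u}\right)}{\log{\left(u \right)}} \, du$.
$\log{\left(\frac{52521875}{60466176} \right)}$

Introduce a parameter $a$ in the exponent: let $I(a) = \int_{0}^{1} \frac{5 \left(- \sqrt[5]{u} + u^{a}\right)}{\log{\left(u \right)}} \, du$.

Since $\dfrac{\partial}{\partial a}\,u^{a} = u^{a} \ln u$, the $\ln u$ in the denominator cancels and
$$\frac{dI}{da} = \int_{0}^{1} 5 u^{a} \, du = 5 \left[\frac{u^{a+1}}{a+1}\right]_0^1 = \frac{5}{a + 1}.$$

Integrating with respect to $a$ gives $I(a) = \log{\left(\frac{3125 \left(a + 1\right)^{5}}{7776} \right)} + C$.

At $a = \frac{1}{5}$ the integrand is identically $0$, so $I(\frac{1}{5}) = 0$. The closed form gives $0$, hence $C = 0$.

Setting $a = \frac{1}{6}$:
$$I = \log{\left(\frac{52521875}{60466176} \right)}.$$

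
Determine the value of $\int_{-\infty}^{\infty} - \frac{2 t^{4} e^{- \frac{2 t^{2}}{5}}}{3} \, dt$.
$- \frac{25 \sqrt{10} \sqrt{\pi}}{16}$

Begin with the known integral
$$J(a) = \int_{-\infty}^{\infty} - \frac{2 e^{- a t^{2}}}{3} \, dt = - \frac{2 \sqrt{\pi}}{3 \sqrt{a}}.$$

Differentiating under the integral sign brings down a factor of $(-t^2)$:
$$\frac{dJ}{da} = \int_{-\infty}^{\infty} \frac{2 t^{2} e^{- a t^{2}}}{3} \, dt = \frac{\sqrt{\pi}}{3 a^{\frac{3}{2}}}.$$

Repeating twice in total — each differentiation brings down another $(-t^2)$ — gives
$$\frac{d^{2}J}{da^{2}} = \int_{-\infty}^{\infty} - \frac{2 t^{4} e^{- a t^{2}}}{3} \, dt = - \frac{\sqrt{\pi}}{2 a^{\frac{5}{2}}},$$
and the integrand here is exactly the target integrand, so $I = - \frac{\sqrt{\pi}}{2 a^{\frac{5}{2}}}$.

Setting $a = \frac{2}{5}$:
$$I = - \frac{25 \sqrt{10} \sqrt{\pi}}{16}.$$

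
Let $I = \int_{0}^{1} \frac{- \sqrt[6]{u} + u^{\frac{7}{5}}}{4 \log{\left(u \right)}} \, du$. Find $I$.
$\log{\left(\frac{\sqrt{3} \cdot 70^{\frac{3}{4}}}{35} \right)}$

Consider the one-parameter family: let $I(a) = \int_{0}^{1} \frac{u^{\frac{7}{5}} - u^{a}}{4 \log{\left(u \right)}} \, du$.

Since $\dfrac{\partial}{\partial a}\,u^{a} = u^{a} \ln u$, the $\ln u$ in the denominator cancels and
$$\frac{dI}{da} = \int_{0}^{1} - \frac{1}{4} u^{a} \, du = - \frac{1}{4} \left[\frac{u^{a+1}}{a+1}\right]_0^1 = - \frac{1}{4 a + 4}.$$

Integrating with respect to $a$ gives $I(a) = - \frac{\log{\left(a + 1 \right)}}{4} - \frac{\log{\left(5 \right)}}{4} + \frac{\log{\left(12 \right)}}{4} + C$.

At $a = \frac{7}{5}$ the integrand is identically $0$, so $I(\frac{7}{5}) = 0$. The closed form gives $0$, hence $C = 0$.

Setting $a = \frac{1}{6}$:
$$I = \log{\left(\frac{\sqrt{3} \cdot 70^{\frac{3}{4}}}{35} \right)}.$$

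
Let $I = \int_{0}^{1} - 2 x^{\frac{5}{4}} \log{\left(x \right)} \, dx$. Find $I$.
$\frac{32}{81}$

Consider the simpler parametrised integral
$$J(a) = \int_{0}^{1} - 2 x^{a} \, dx = - \frac{2}{a + 1}.$$

Differentiating under the integral sign brings down a factor of $\ln x$:
$$\frac{dJ}{da} = \int_{0}^{1} - 2 x^{a} \log{\left(x \right)} \, dx = \frac{2}{\left(a + 1\right)^{2}}.$$

The integral on the left is $I$, so $I = \frac{2}{\left(a + 1\right)^{2}}$.

Setting $a = \frac{5}{4}$:
$$I = \frac{32}{81}.$$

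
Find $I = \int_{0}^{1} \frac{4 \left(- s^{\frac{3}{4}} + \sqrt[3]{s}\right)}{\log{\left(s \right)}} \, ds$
$- \log{\left(\frac{194481}{65536} \right)}$

Consider the one-parameter family: let $I(a) = \int_{0}^{1} \frac{4 \left(\sqrt[3]{s} - s^{a}\right)}{\log{\left(s \right)}} \, ds$.

Since $\dfrac{\partial}{\partial a}\,s^{a} = s^{a} \ln s$, the $\ln s$ in the denominator cancels and
$$\frac{dI}{da} = \int_{0}^{1} -4 s^{a} \, ds = -4 \left[\frac{s^{a+1}}{a+1}\right]_0^1 = - \frac{4}{a + 1}.$$

Integrating with respect to $a$ gives $I(a) = - \log{\left(\frac{81 \left(a + 1\right)^{4}}{256} \right)} + C$.

At $a = \frac{1}{3}$ the integrand is identically $0$, so $I(\frac{1}{3}) = 0$. The closed form gives $0$, hence $C = 0$.

Setting $a = \frac{3}{4}$:
$$I = - \log{\left(\frac{194481}{65536} \right)}.$$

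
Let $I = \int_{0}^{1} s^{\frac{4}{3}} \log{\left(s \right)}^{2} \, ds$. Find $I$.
$\frac{54}{343}$

Begin with the known integral
$$J(a) = \int_{0}^{1} s^{a} \, ds = \frac{1}{a + 1}.$$

Differentiating under the integral sign brings down a factor of $\ln s$:
$$\frac{dJ}{da} = \int_{0}^{1} s^{a} \log{\left(s \right)} \, ds = - \frac{1}{\left(a + 1\right)^{2}}.$$

Repeating twice in total — each differentiation brings down another $\ln s$ — gives
$$\frac{d^{2}J}{da^{2}} = \int_{0}^{1} s^{a} \log{\left(s \right)}^{2} \, ds = \frac{2}{\left(a + 1\right)^{3}},$$
and the integrand here is exactly the target integrand, so $I = \frac{2}{\left(a + 1\right)^{3}}$.

Setting $a = \frac{4}{3}$:
$$I = \frac{54}{343}.$$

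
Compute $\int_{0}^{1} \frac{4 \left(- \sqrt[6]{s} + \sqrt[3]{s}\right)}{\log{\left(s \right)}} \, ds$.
$- \log{\left(\frac{2401}{4096} \right)}$

Consider the one-parameter family: let $I(a) = \int_{0}^{1} \frac{4 \left(\sqrt[3]{s} - s^{a}\right)}{\log{\left(s \right)}} \, ds$.

Since $\dfrac{\partial}{\partial a}\,s^{a} = s^{a} \ln s$, the $\ln s$ in the denominator cancels and
$$\frac{dI}{da} = \int_{0}^{1} -4 s^{a} \, ds = -4 \left[\frac{s^{a+1}}{a+1}\right]_0^1 = - \frac{4}{a + 1}.$$

Integrating with respect to $a$ gives $I(a) = - \log{\left(\frac{81 \left(a + 1\right)^{4}}{256} \right)} + C$.

At $a = \frac{1}{3}$ the integrand is identically $0$, so $I(\frac{1}{3}) = 0$. The closed form gives $0$, hence $C = 0$.

Setting $a = \frac{1}{6}$:
$$I = - \log{\left(\frac{2401}{4096} \right)}.$$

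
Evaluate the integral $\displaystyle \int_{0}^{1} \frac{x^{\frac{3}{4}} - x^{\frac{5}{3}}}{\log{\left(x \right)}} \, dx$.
$- \log{\left(\frac{32}{21} \right)}$

Replace the exponent $\frac{5}{3}$ by a parameter $a$: let $I(a) = \int_{0}^{1} \frac{x^{\frac{3}{4}} - x^{a}}{\log{\left(x \right)}} \, dx$.

Since $\dfrac{\partial}{\partial a}\,x^{a} = x^{a} \ln x$, the $\ln x$ in the denominator cancels and
$$\frac{dI}{da} = \int_{0}^{1} -1 x^{a} \, dx = -1 \left[\frac{x^{a+1}}{a+1}\right]_0^1 = - \frac{1}{a + 1}.$$

Integrating with respect to $a$ gives $I(a) = - \log{\left(\frac{4 a}{7} + \frac{4}{7} \right)} + C$.

At $a = \frac{3}{4}$ the integrand is identically $0$, so $I(\frac{3}{4}) = 0$. The closed form gives $0$, hence $C = 0$.

Setting $a = \frac{5}{3}$:
$$I = - \log{\left(\frac{32}{21} \right)}.$$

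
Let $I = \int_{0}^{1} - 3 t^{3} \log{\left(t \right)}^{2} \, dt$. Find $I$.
$- \frac{3}{32}$

Begin with the known integral
$$J(a) = \int_{0}^{1} - 3 t^{a} \, dt = - \frac{3}{a + 1}.$$

Differentiating under the integral sign brings down a factor of $\ln t$:
$$\frac{dJ}{da} = \int_{0}^{1} - 3 t^{a} \log{\left(t \right)} \, dt = \frac{3}{\left(a + 1\right)^{2}}.$$

Repeating twice in total — each differentiation brings down another $\ln t$ — gives
$$\frac{d^{2}J}{da^{2}} = \int_{0}^{1} - 3 t^{a} \log{\left(t \right)}^{2} \, dt = - \frac{6}{\left(a + 1\right)^{3}},$$
and the integrand here is exactly the target integrand, so $I = - \frac{6}{\left(a + 1\right)^{3}}$.

Setting $a = 3$:
$$I = - \frac{3}{32}.$$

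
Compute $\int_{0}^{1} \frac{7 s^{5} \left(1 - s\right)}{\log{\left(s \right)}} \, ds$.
$\log{\left(\frac{279936}{823543} \right)}$

Replace the exponent $5$ by a parameter $a$: let $I(a) = \int_{0}^{1} \frac{7 \left(- s^{6} + s^{a}\right)}{\log{\left(s \right)}} \, ds$.

Since $\dfrac{\partial}{\partial a}\,s^{a} = s^{a} \ln s$, the $\ln s$ in the denominator cancels and
$$\frac{dI}{da} = \int_{0}^{1} 7 s^{a} \, ds = 7 \left[\frac{s^{a+1}}{a+1}\right]_0^1 = \frac{7}{a + 1}.$$

Integrating with respect to $a$ gives $I(a) = \log{\left(\frac{\left(a + 1\right)^{7}}{823543} \right)} + C$.

At $a = 6$ the integrand is identically $0$, so $I(6) = 0$. The closed form gives $0$, hence $C = 0$.

Setting $a = 5$:
$$I = \log{\left(\frac{279936}{823543} \right)}.$$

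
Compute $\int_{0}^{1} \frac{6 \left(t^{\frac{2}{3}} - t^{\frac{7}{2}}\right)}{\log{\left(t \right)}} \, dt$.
$- \log{\left(\frac{387420489}{1000000} \right)}$

Replace the exponent $\frac{7}{2}$ by a parameter $a$: let $I(a) = \int_{0}^{1} \frac{6 \left(t^{\frac{2}{3}} - t^{a}\right)}{\log{\left(t \right)}} \, dt$.

Since $\dfrac{\partial}{\partial a}\,t^{a} = t^{a} \ln t$, the $\ln t$ in the denominator cancels and
$$\frac{dI}{da} = \int_{0}^{1} -6 t^{a} \, dt = -6 \left[\frac{t^{a+1}}{a+1}\right]_0^1 = - \frac{6}{a + 1}.$$

Integrating with respect to $a$ gives $I(a) = - \log{\left(\frac{729 \left(a + 1\right)^{6}}{15625} \right)} + C$.

At $a = \frac{2}{3}$ the integrand is identically $0$, so $I(\frac{2}{3}) = 0$. The closed form gives $0$, hence $C = 0$.

Setting $a = \frac{7}{2}$:
$$I = - \log{\left(\frac{387420489}{1000000} \right)}.$$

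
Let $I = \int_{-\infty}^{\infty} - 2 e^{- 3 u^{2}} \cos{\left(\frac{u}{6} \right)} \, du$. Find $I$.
$- \frac{2 \sqrt{3} \sqrt{\pi}}{3 e^{\frac{1}{432}}}$

Define $I(b) = \int_{-\infty}^{\infty} - 2 e^{- 3 u^{2}} \cos{\left(b u \right)} \, du$.

Differentiating under the integral sign,
$$I'(b) = \int_{-\infty}^{\infty} 2 u e^{- 3 u^{2}} \sin{\left(b u \right)} \, du.$$

Integrate $\int_{-\infty}^{\infty} u \sin(b u)\, e^{- 3 u^{2}}\, du$ by parts with $w = \sin(b u)$ and $dv = u\, e^{- 3 u^{2}}\, du$, giving $v = - \frac{e^{- 3 u^{2}}}{6}$. The boundary term vanishes and
$$\int_{-\infty}^{\infty} u \sin(b u)\, e^{- 3 u^{2}}\, du = \frac{b}{6} \int_{-\infty}^{\infty} \cos(b u)\, e^{- 3 u^{2}}\, du,$$
so $I'(b) = - \frac{b}{6}\, I(b)$.

This is a separable first-order ODE; solving with the initial condition $I(0) = \int_{-\infty}^{\infty} - 2 e^{- 3 u^{2}}\,du = - \frac{2 \sqrt{3} \sqrt{\pi}}{3}$ gives
$$I(b) = - \frac{2 \sqrt{3} \sqrt{\pi} e^{- \frac{b^{2}}{12}}}{3}.$$

Setting $b = \frac{1}{6}$:
$$I = - \frac{2 \sqrt{3} \sqrt{\pi}}{3 e^{\frac{1}{432}}}.$$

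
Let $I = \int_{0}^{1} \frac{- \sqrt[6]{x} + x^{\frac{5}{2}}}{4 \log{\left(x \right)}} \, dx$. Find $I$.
$\frac{\log{\left(3 \right)}}{4}$

Introduce a parameter $a$ in the exponent: let $I(a) = \int_{0}^{1} \frac{x^{\frac{5}{2}} - x^{a}}{4 \log{\left(x \right)}} \, dx$.

Since $\dfrac{\partial}{\partial a}\,x^{a} = x^{a} \ln x$, the $\ln x$ in the denominator cancels and
$$\frac{dI}{da} = \int_{0}^{1} - \frac{1}{4} x^{a} \, dx = - \frac{1}{4} \left[\frac{x^{a+1}}{a+1}\right]_0^1 = - \frac{1}{4 a + 4}.$$

Integrating with respect to $a$ gives $I(a) = - \frac{\log{\left(a + 1 \right)}}{4} - \frac{\log{\left(2 \right)}}{4} + \frac{\log{\left(7 \right)}}{4} + C$.

At $a = \frac{5}{2}$ the integrand is identically $0$, so $I(\frac{5}{2}) = 0$. The closed form gives $0$, hence $C = 0$.

Setting $a = \frac{1}{6}$:
$$I = \frac{\log{\left(3 \right)}}{4}.$$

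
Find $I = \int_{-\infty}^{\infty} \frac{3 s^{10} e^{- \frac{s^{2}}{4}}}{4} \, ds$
$45360 \sqrt{\pi}$

Consider the simpler parametrised integral
$$J(a) = \int_{-\infty}^{\infty} \frac{3 e^{- a s^{2}}}{4} \, ds = \frac{3 \sqrt{\pi}}{4 \sqrt{a}}.$$

Differentiating under the integral sign brings down a factor of $(-s^2)$:
$$\frac{dJ}{da} = \int_{-\infty}^{\infty} - \frac{3 s^{2} e^{- a s^{2}}}{4} \, ds = - \frac{3 \sqrt{\pi}}{8 a^{\frac{3}{2}}}.$$

Repeating $5$ times in total — each differentiation brings down another $(-s^2)$ — gives
$$\frac{d^{5}J}{da^{5}} = \int_{-\infty}^{\infty} - \frac{3 s^{10} e^{- a s^{2}}}{4} \, ds = - \frac{2835 \sqrt{\pi}}{128 a^{\frac{11}{2}}},$$
and the integrand here is $(-1)^{5}$ times the target integrand, so $I = (-1)^{5}\,\frac{d^{5}J}{da^{5}} = \frac{2835 \sqrt{\pi}}{128 a^{\frac{11}{2}}}$.

Setting $a = \frac{1}{4}$:
$$I = 45360 \sqrt{\pi}.$$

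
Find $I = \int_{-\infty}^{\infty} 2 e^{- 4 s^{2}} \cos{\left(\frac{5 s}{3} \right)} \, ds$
$\frac{\sqrt{\pi}}{e^{\frac{25}{144}}}$

Define $I(b) = \int_{-\infty}^{\infty} 2 e^{- 4 s^{2}} \cos{\left(b s \right)} \, ds$.

Differentiating under the integral sign,
$$I'(b) = \int_{-\infty}^{\infty} - 2 s e^{- 4 s^{2}} \sin{\left(b s \right)} \, ds.$$

Integrate $\int_{-\infty}^{\infty} s \sin(b s)\, e^{- 4 s^{2}}\, ds$ by parts with $u = \sin(b s)$ and $dv = s\, e^{- 4 s^{2}}\, ds$, giving $v = - \frac{e^{- 4 s^{2}}}{8}$. The boundary term vanishes and
$$\int_{-\infty}^{\infty} s \sin(b s)\, e^{- 4 s^{2}}\, ds = \frac{b}{8} \int_{-\infty}^{\infty} \cos(b s)\, e^{- 4 s^{2}}\, ds,$$
so $I'(b) = - \frac{b}{8}\, I(b)$.

This is a separable first-order ODE; solving with the initial condition $I(0) = \int_{-\infty}^{\infty} 2 e^{- 4 s^{2}}\,ds = \sqrt{\pi}$ gives
$$I(b) = \sqrt{\pi} e^{- \frac{b^{2}}{16}}.$$

Setting $b = \frac{5}{3}$:
$$I = \frac{\sqrt{\pi}}{e^{\frac{25}{144}}}.$$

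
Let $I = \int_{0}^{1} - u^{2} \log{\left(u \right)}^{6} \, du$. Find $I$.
$- \frac{80}{243}$

Start from the elementary integral
$$J(a) = \int_{0}^{1} - u^{a} \, du = - \frac{1}{a + 1}.$$

Differentiating under the integral sign brings down a factor of $\ln u$:
$$\frac{dJ}{da} = \int_{0}^{1} - u^{a} \log{\left(u \right)} \, du = \frac{1}{\left(a + 1\right)^{2}}.$$

Repeating $6$ times in total — each differentiation brings down another $\ln u$ — gives
$$\frac{d^{6}J}{da^{6}} = \int_{0}^{1} - u^{a} \log{\left(u \right)}^{6} \, du = - \frac{720}{\left(a + 1\right)^{7}},$$
and the integrand here is exactly the target integrand, so $I = - \frac{720}{\left(a + 1\right)^{7}}$.

Setting $a = 2$:
$$I = - \frac{80}{243}.$$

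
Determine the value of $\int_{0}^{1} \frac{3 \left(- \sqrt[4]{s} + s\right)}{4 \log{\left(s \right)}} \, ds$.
$\log{\left(\frac{4 \sqrt[4]{10}}{5} \right)}$

Introduce a parameter $a$ in the exponent: let $I(a) = \int_{0}^{1} \frac{3 \left(- \sqrt[4]{s} + s^{a}\right)}{4 \log{\left(s \right)}} \, ds$.

Since $\dfrac{\partial}{\partial a}\,s^{a} = s^{a} \ln s$, the $\ln s$ in the denominator cancels and
$$\frac{dI}{da} = \int_{0}^{1} \frac{3}{4} s^{a} \, ds = \frac{3}{4} \left[\frac{s^{a+1}}{a+1}\right]_0^1 = \frac{3}{4 \left(a + 1\right)}.$$

Integrating with respect to $a$ gives $I(a) = \frac{3 \log{\left(\frac{4 a}{5} + \frac{4}{5} \right)}}{4} + C$.

At $a = \frac{1}{4}$ the integrand is identically $0$, so $I(\frac{1}{4}) = 0$. The closed form gives $0$, hence $C = 0$.

Setting $a = 1$:
$$I = \log{\left(\frac{4 \sqrt[4]{10}}{5} \right)}.$$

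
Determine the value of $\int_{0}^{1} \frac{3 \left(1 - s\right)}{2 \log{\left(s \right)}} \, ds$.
$- \frac{3 \log{\left(2 \right)}}{2}$

Replace the exponent $1$ by a parameter $a$: let $I(a) = \int_{0}^{1} \frac{3 \left(1 - s^{a}\right)}{2 \log{\left(s \right)}} \, ds$.

Since $\dfrac{\partial}{\partial a}\,s^{a} = s^{a} \ln s$, the $\ln s$ in the denominator cancels and
$$\frac{dI}{da} = \int_{0}^{1} - \frac{3}{2} s^{a} \, ds = - \frac{3}{2} \left[\frac{s^{a+1}}{a+1}\right]_0^1 = - \frac{3}{2 a + 2}.$$

Integrating with respect to $a$ gives $I(a) = - \frac{3 \log{\left(a + 1 \right)}}{2} + C$.

At $a = 0$ the integrand is identically $0$, so $I(0) = 0$. The closed form gives $0$, hence $C = 0$.

Setting $a = 1$:
$$I = - \frac{3 \log{\left(2 \right)}}{2}.$$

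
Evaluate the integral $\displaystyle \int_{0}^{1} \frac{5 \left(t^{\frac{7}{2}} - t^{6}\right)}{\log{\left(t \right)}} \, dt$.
$\log{\left(\frac{59049}{537824} \right)}$

Replace the exponent $\frac{7}{2}$ by a parameter $a$: let $I(a) = \int_{0}^{1} \frac{5 \left(- t^{6} + t^{a}\right)}{\log{\left(t \right)}} \, dt$.

Since $\dfrac{\partial}{\partial a}\,t^{a} = t^{a} \ln t$, the $\ln t$ in the denominator cancels and
$$\frac{dI}{da} = \int_{0}^{1} 5 t^{a} \, dt = 5 \left[\frac{t^{a+1}}{a+1}\right]_0^1 = \frac{5}{a + 1}.$$

Integrating with respect to $a$ gives $I(a) = \log{\left(\frac{\left(a + 1\right)^{5}}{16807} \right)} + C$.

At $a = 6$ the integrand is identically $0$, so $I(6) = 0$. The closed form gives $0$, hence $C = 0$.

Setting $a = \frac{7}{2}$:
$$I = \log{\left(\frac{59049}{537824} \right)}.$$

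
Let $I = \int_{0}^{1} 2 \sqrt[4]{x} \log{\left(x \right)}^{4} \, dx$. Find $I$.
$\frac{49152}{3125}$

Consider the simpler parametrised integral
$$J(a) = \int_{0}^{1} 2 x^{a} \, dx = \frac{2}{a + 1}.$$

Differentiating under the integral sign brings down a factor of $\ln x$:
$$\frac{dJ}{da} = \int_{0}^{1} 2 x^{a} \log{\left(x \right)} \, dx = - \frac{2}{\left(a + 1\right)^{2}}.$$

Repeating $4$ times in total — each differentiation brings down another $\ln x$ — gives
$$\frac{d^{4}J}{da^{4}} = \int_{0}^{1} 2 x^{a} \log{\left(x \right)}^{4} \, dx = \frac{48}{\left(a + 1\right)^{5}},$$
and the integrand here is exactly the target integrand, so $I = \frac{48}{\left(a + 1\right)^{5}}$.

Setting $a = \frac{1}{4}$:
$$I = \frac{49152}{3125}.$$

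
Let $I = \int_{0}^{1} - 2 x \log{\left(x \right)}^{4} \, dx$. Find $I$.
$- \frac{3}{2}$

Consider the simpler parametrised integral
$$J(a) = \int_{0}^{1} - 2 x^{a} \, dx = - \frac{2}{a + 1}.$$

Differentiating under the integral sign brings down a factor of $\ln x$:
$$\frac{dJ}{da} = \int_{0}^{1} - 2 x^{a} \log{\left(x \right)} \, dx = \frac{2}{\left(a + 1\right)^{2}}.$$

Repeating $4$ times in total — each differentiation brings down another $\ln x$ — gives
$$\frac{d^{4}J}{da^{4}} = \int_{0}^{1} - 2 x^{a} \log{\left(x \right)}^{4} \, dx = - \frac{48}{\left(a + 1\right)^{5}},$$
and the integrand here is exactly the target integrand, so $I = - \frac{48}{\left(a + 1\right)^{5}}$.

Setting $a = 1$:
$$I = - \frac{3}{2}.$$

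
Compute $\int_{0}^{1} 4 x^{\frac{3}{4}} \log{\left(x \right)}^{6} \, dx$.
$\frac{47185920}{823543}$

Consider the simpler parametrised integral
$$J(a) = \int_{0}^{1} 4 x^{a} \, dx = \frac{4}{a + 1}.$$

Differentiating under the integral sign brings down a factor of $\ln x$:
$$\frac{dJ}{da} = \int_{0}^{1} 4 x^{a} \log{\left(x \right)} \, dx = - \frac{4}{\left(a + 1\right)^{2}}.$$

Repeating $6$ times in total — each differentiation brings down another $\ln x$ — gives
$$\frac{d^{6}J}{da^{6}} = \int_{0}^{1} 4 x^{a} \log{\left(x \right)}^{6} \, dx = \frac{2880}{\left(a + 1\right)^{7}},$$
and the integrand here is exactly the target integrand, so $I = \frac{2880}{\left(a + 1\right)^{7}}$.

Setting $a = \frac{3}{4}$:
$$I = \frac{47185920}{823543}.$$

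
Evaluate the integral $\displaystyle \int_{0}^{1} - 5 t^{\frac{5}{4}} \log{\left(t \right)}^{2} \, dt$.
$- \frac{640}{729}$

Start from the elementary integral
$$J(a) = \int_{0}^{1} - 5 t^{a} \, dt = - \frac{5}{a + 1}.$$

Differentiating under the integral sign brings down a factor of $\ln t$:
$$\frac{dJ}{da} = \int_{0}^{1} - 5 t^{a} \log{\left(t \right)} \, dt = \frac{5}{\left(a + 1\right)^{2}}.$$

Repeating twice in total — each differentiation brings down another $\ln t$ — gives
$$\frac{d^{2}J}{da^{2}} = \int_{0}^{1} - 5 t^{a} \log{\left(t \right)}^{2} \, dt = - \frac{10}{\left(a + 1\right)^{3}},$$
and the integrand here is exactly the target integrand, so $I = - \frac{10}{\left(a + 1\right)^{3}}$.

Setting $a = \frac{5}{4}$:
$$I = - \frac{640}{729}.$$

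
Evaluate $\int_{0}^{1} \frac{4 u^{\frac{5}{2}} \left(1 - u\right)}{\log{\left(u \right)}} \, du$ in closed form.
$- \log{\left(\frac{6561}{2401} \right)}$

Introduce a parameter $a$ in the exponent: let $I(a) = \int_{0}^{1} \frac{4 \left(u^{\frac{5}{2}} - u^{a}\right)}{\log{\left(u \right)}} \, du$.

Since $\dfrac{\partial}{\partial a}\,u^{a} = u^{a} \ln u$, the $\ln u$ in the denominator cancels and
$$\frac{dI}{da} = \int_{0}^{1} -4 u^{a} \, du = -4 \left[\frac{u^{a+1}}{a+1}\right]_0^1 = - \frac{4}{a + 1}.$$

Integrating with respect to $a$ gives $I(a) = - \log{\left(\frac{16 \left(a + 1\right)^{4}}{2401} \right)} + C$.

At $a = \frac{5}{2}$ the integrand is identically $0$, so $I(\frac{5}{2}) = 0$. The closed form gives $0$, hence $C = 0$.

Setting $a = \frac{7}{2}$:
$$I = - \log{\left(\frac{6561}{2401} \right)}.$$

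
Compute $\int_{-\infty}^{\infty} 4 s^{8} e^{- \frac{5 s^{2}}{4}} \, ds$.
$\frac{2688 \sqrt{5} \sqrt{\pi}}{625}$

Start from the elementary integral
$$J(a) = \int_{-\infty}^{\infty} 4 e^{- a s^{2}} \, ds = \frac{4 \sqrt{\pi}}{\sqrt{a}}.$$

Differentiating under the integral sign brings down a factor of $(-s^2)$:
$$\frac{dJ}{da} = \int_{-\infty}^{\infty} - 4 s^{2} e^{- a s^{2}} \, ds = - \frac{2 \sqrt{\pi}}{a^{\frac{3}{2}}}.$$

Repeating $4$ times in total — each differentiation brings down another $(-s^2)$ — gives
$$\frac{d^{4}J}{da^{4}} = \int_{-\infty}^{\infty} 4 s^{8} e^{- a s^{2}} \, ds = \frac{105 \sqrt{\pi}}{4 a^{\frac{9}{2}}},$$
and the integrand here is exactly the target integrand, so $I = \frac{105 \sqrt{\pi}}{4 a^{\frac{9}{2}}}$.

Setting $a = \frac{5}{4}$:
$$I = \frac{2688 \sqrt{5} \sqrt{\pi}}{625}.$$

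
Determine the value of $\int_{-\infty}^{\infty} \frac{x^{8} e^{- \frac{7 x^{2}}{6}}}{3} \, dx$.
$\frac{405 \sqrt{42} \sqrt{\pi}}{2401}$

Consider the simpler parametrised integral
$$J(a) = \int_{-\infty}^{\infty} \frac{e^{- a x^{2}}}{3} \, dx = \frac{\sqrt{\pi}}{3 \sqrt{a}}.$$

Differentiating under the integral sign brings down a factor of $(-x^2)$:
$$\frac{dJ}{da} = \int_{-\infty}^{\infty} - \frac{x^{2} e^{- a x^{2}}}{3} \, dx = - \frac{\sqrt{\pi}}{6 a^{\frac{3}{2}}}.$$

Repeating $4$ times in total — each differentiation brings down another $(-x^2)$ — gives
$$\frac{d^{4}J}{da^{4}} = \int_{-\infty}^{\infty} \frac{x^{8} e^{- a x^{2}}}{3} \, dx = \frac{35 \sqrt{\pi}}{16 a^{\frac{9}{2}}},$$
and the integrand here is exactly the target integrand, so $I = \frac{35 \sqrt{\pi}}{16 a^{\frac{9}{2}}}$.

Setting $a = \frac{7}{6}$:
$$I = \frac{405 \sqrt{42} \sqrt{\pi}}{2401}.$$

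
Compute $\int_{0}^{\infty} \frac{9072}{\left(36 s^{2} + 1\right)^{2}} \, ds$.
$378 \pi$

Begin with the known result
$$J(a) = \int_{0}^{\infty} \frac{7}{a^{2} + s^{2}} \, ds = \frac{7 \pi}{2 a}.$$

Differentiating under the integral sign with respect to $a$,
$$\frac{dJ}{da} = \int_{0}^{\infty} - \frac{14 a}{\left(a^{2} + s^{2}\right)^{2}} \, ds = - \frac{7 \pi}{2 a^{2}},$$
so $\int_{0}^{\infty} \frac{7}{\left(a^{2} + s^{2}\right)^{2}} \, ds = \frac{7 \pi}{4 a^{3}}$.

Setting $a = \frac{1}{6}$:
$$I = 378 \pi.$$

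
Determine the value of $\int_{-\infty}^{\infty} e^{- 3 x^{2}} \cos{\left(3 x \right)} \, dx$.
$\frac{\sqrt{3} \sqrt{\pi}}{3 e^{\frac{3}{4}}}$

Define $I(b) = \int_{-\infty}^{\infty} e^{- 3 x^{2}} \cos{\left(b x \right)} \, dx$.

Differentiating under the integral sign,
$$I'(b) = \int_{-\infty}^{\infty} - x e^{- 3 x^{2}} \sin{\left(b x \right)} \, dx.$$

Integrate $\int_{-\infty}^{\infty} x \sin(b x)\, e^{- 3 x^{2}}\, dx$ by parts with $u = \sin(b x)$ and $dv = x\, e^{- 3 x^{2}}\, dx$, giving $v = - \frac{e^{- 3 x^{2}}}{6}$. The boundary term vanishes and
$$\int_{-\infty}^{\infty} x \sin(b x)\, e^{- 3 x^{2}}\, dx = \frac{b}{6} \int_{-\infty}^{\infty} \cos(b x)\, e^{- 3 x^{2}}\, dx,$$
so $I'(b) = - \frac{b}{6}\, I(b)$.

This is a separable first-order ODE; solving with the initial condition $I(0) = \int_{-\infty}^{\infty} e^{- 3 x^{2}}\,dx = \frac{\sqrt{3} \sqrt{\pi}}{3}$ gives
$$I(b) = \frac{\sqrt{3} \sqrt{\pi} e^{- \frac{b^{2}}{12}}}{3}.$$

Setting $b = 3$:
$$I = \frac{\sqrt{3} \sqrt{\pi}}{3 e^{\frac{3}{4}}}.$$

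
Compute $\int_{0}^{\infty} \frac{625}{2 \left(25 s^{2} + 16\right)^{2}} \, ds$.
$\frac{125 \pi}{512}$

Begin with the known result
$$J(a) = \int_{0}^{\infty} \frac{1}{2 \left(a^{2} + s^{2}\right)} \, ds = \frac{\pi}{4 a}.$$

Differentiating under the integral sign with respect to $a$,
$$\frac{dJ}{da} = \int_{0}^{\infty} - \frac{a}{\left(a^{2} + s^{2}\right)^{2}} \, ds = - \frac{\pi}{4 a^{2}},$$
so $\int_{0}^{\infty} \frac{1}{2 \left(a^{2} + s^{2}\right)^{2}} \, ds = \frac{\pi}{8 a^{3}}$.

Setting $a = \frac{4}{5}$:
$$I = \frac{125 \pi}{512}.$$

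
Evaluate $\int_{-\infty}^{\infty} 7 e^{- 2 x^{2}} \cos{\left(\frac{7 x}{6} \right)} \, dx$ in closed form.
$\frac{7 \sqrt{2} \sqrt{\pi}}{2 e^{\frac{49}{288}}}$

Let $b$ denote the cosine frequency and define $I(b) = \int_{-\infty}^{\infty} 7 e^{- 2 x^{2}} \cos{\left(b x \right)} \, dx$.

Differentiating under the integral sign,
$$I'(b) = \int_{-\infty}^{\infty} - 7 x e^{- 2 x^{2}} \sin{\left(b x \right)} \, dx.$$

Integrate $\int_{-\infty}^{\infty} x \sin(b x)\, e^{- 2 x^{2}}\, dx$ by parts with $u = \sin(b x)$ and $dv = x\, e^{- 2 x^{2}}\, dx$, giving $v = - \frac{e^{- 2 x^{2}}}{4}$. The boundary term vanishes and
$$\int_{-\infty}^{\infty} x \sin(b x)\, e^{- 2 x^{2}}\, dx = \frac{b}{4} \int_{-\infty}^{\infty} \cos(b x)\, e^{- 2 x^{2}}\, dx,$$
so $I'(b) = - \frac{b}{4}\, I(b)$.

This is a separable first-order ODE; solving with the initial condition $I(0) = \int_{-\infty}^{\infty} 7 e^{- 2 x^{2}}\,dx = \frac{7 \sqrt{2} \sqrt{\pi}}{2}$ gives
$$I(b) = \frac{7 \sqrt{2} \sqrt{\pi} e^{- \frac{b^{2}}{8}}}{2}.$$

Setting $b = \frac{7}{6}$:
$$I = \frac{7 \sqrt{2} \sqrt{\pi}}{2 e^{\frac{49}{288}}}.$$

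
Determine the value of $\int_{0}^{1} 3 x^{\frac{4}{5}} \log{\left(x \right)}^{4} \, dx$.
$\frac{25000}{6561}$

Start from the elementary integral
$$J(a) = \int_{0}^{1} 3 x^{a} \, dx = \frac{3}{a + 1}.$$

Differentiating under the integral sign brings down a factor of $\ln x$:
$$\frac{dJ}{da} = \int_{0}^{1} 3 x^{a} \log{\left(x \right)} \, dx = - \frac{3}{\left(a + 1\right)^{2}}.$$

Repeating $4$ times in total — each differentiation brings down another $\ln x$ — gives
$$\frac{d^{4}J}{da^{4}} = \int_{0}^{1} 3 x^{a} \log{\left(x \right)}^{4} \, dx = \frac{72}{\left(a + 1\right)^{5}},$$
and the integrand here is exactly the target integrand, so $I = \frac{72}{\left(a + 1\right)^{5}}$.

Setting $a = \frac{4}{5}$:
$$I = \frac{25000}{6561}.$$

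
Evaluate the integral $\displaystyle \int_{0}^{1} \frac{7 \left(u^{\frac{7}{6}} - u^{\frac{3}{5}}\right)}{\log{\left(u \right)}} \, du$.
$\log{\left(\frac{4902227890625}{587068342272} \right)}$

Consider the one-parameter family: let $I(a) = \int_{0}^{1} \frac{7 \left(- u^{\frac{3}{5}} + u^{a}\right)}{\log{\left(u \right)}} \, du$.

Since $\dfrac{\partial}{\partial a}\,u^{a} = u^{a} \ln u$, the $\ln u$ in the denominator cancels and
$$\frac{dI}{da} = \int_{0}^{1} 7 u^{a} \, du = 7 \left[\frac{u^{a+1}}{a+1}\right]_0^1 = \frac{7}{a + 1}.$$

Integrating with respect to $a$ gives $I(a) = \log{\left(\frac{78125 \left(a + 1\right)^{7}}{2097152} \right)} + C$.

At $a = \frac{3}{5}$ the integrand is identically $0$, so $I(\frac{3}{5}) = 0$. The closed form gives $0$, hence $C = 0$.

Setting $a = \frac{7}{6}$:
$$I = \log{\left(\frac{4902227890625}{587068342272} \right)}.$$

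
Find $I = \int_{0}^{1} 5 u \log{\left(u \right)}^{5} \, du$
$- \frac{75}{8}$

Begin with the known integral
$$J(a) = \int_{0}^{1} 5 u^{a} \, du = \frac{5}{a + 1}.$$

Differentiating under the integral sign brings down a factor of $\ln u$:
$$\frac{dJ}{da} = \int_{0}^{1} 5 u^{a} \log{\left(u \right)} \, du = - \frac{5}{\left(a + 1\right)^{2}}.$$

Repeating $5$ times in total — each differentiation brings down another $\ln u$ — gives
$$\frac{d^{5}J}{da^{5}} = \int_{0}^{1} 5 u^{a} \log{\left(u \right)}^{5} \, du = - \frac{600}{\left(a + 1\right)^{6}},$$
and the integrand here is exactly the target integrand, so $I = - \frac{600}{\left(a + 1\right)^{6}}$.

Setting $a = 1$:
$$I = - \frac{75}{8}.$$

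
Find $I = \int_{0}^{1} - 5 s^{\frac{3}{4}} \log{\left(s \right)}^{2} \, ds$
$- \frac{640}{343}$

Start from the elementary integral
$$J(a) = \int_{0}^{1} - 5 s^{a} \, ds = - \frac{5}{a + 1}.$$

Differentiating under the integral sign brings down a factor of $\ln s$:
$$\frac{dJ}{da} = \int_{0}^{1} - 5 s^{a} \log{\left(s \right)} \, ds = \frac{5}{\left(a + 1\right)^{2}}.$$

Repeating twice in total — each differentiation brings down another $\ln s$ — gives
$$\frac{d^{2}J}{da^{2}} = \int_{0}^{1} - 5 s^{a} \log{\left(s \right)}^{2} \, ds = - \frac{10}{\left(a + 1\right)^{3}},$$
and the integrand here is exactly the target integrand, so $I = - \frac{10}{\left(a + 1\right)^{3}}$.

Setting $a = \frac{3}{4}$:
$$I = - \frac{640}{343}.$$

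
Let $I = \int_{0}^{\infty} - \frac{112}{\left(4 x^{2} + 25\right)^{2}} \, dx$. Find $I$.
$- \frac{14 \pi}{125}$

Begin with the known result
$$J(a) = \int_{0}^{\infty} - \frac{7}{a^{2} + x^{2}} \, dx = - \frac{7 \pi}{2 a}.$$

Differentiating under the integral sign with respect to $a$,
$$\frac{dJ}{da} = \int_{0}^{\infty} \frac{14 a}{\left(a^{2} + x^{2}\right)^{2}} \, dx = \frac{7 \pi}{2 a^{2}},$$
so $\int_{0}^{\infty} - \frac{7}{\left(a^{2} + x^{2}\right)^{2}} \, dx = - \frac{7 \pi}{4 a^{3}}$.

Setting $a = \frac{5}{2}$:
$$I = - \frac{14 \pi}{125}.$$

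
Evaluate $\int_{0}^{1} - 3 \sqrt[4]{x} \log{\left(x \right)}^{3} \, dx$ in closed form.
$\frac{4608}{625}$

Consider the simpler parametrised integral
$$J(a) = \int_{0}^{1} - 3 x^{a} \, dx = - \frac{3}{a + 1}.$$

Differentiating under the integral sign brings down a factor of $\ln x$:
$$\frac{dJ}{da} = \int_{0}^{1} - 3 x^{a} \log{\left(x \right)} \, dx = \frac{3}{\left(a + 1\right)^{2}}.$$

Repeating $3$ times in total — each differentiation brings down another $\ln x$ — gives
$$\frac{d^{3}J}{da^{3}} = \int_{0}^{1} - 3 x^{a} \log{\left(x \right)}^{3} \, dx = \frac{18}{\left(a + 1\right)^{4}},$$
and the integrand here is exactly the target integrand, so $I = \frac{18}{\left(a + 1\right)^{4}}$.

Setting $a = \frac{1}{4}$:
$$I = \frac{4608}{625}.$$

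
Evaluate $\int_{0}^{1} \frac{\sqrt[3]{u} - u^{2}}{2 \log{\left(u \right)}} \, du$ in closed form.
$\log{\left(\frac{2}{3} \right)}$

Replace the exponent $2$ by a parameter $a$: let $I(a) = \int_{0}^{1} \frac{\sqrt[3]{u} - u^{a}}{2 \log{\left(u \right)}} \, du$.

Since $\dfrac{\partial}{\partial a}\,u^{a} = u^{a} \ln u$, the $\ln u$ in the denominator cancels and
$$\frac{dI}{da} = \int_{0}^{1} - \frac{1}{2} u^{a} \, du = - \frac{1}{2} \left[\frac{u^{a+1}}{a+1}\right]_0^1 = - \frac{1}{2 a + 2}.$$

Integrating with respect to $a$ gives $I(a) = - \frac{\log{\left(a + 1 \right)}}{2} - \frac{\log{\left(3 \right)}}{2} + \log{\left(2 \right)} + C$.

At $a = \frac{1}{3}$ the integrand is identically $0$, so $I(\frac{1}{3}) = 0$. The closed form gives $0$, hence $C = 0$.

Setting $a = 2$:
$$I = \log{\left(\frac{2}{3} \right)}.$$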